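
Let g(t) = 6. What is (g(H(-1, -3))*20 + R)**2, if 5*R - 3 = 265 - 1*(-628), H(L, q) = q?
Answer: 2238016/25 ≈ 89521.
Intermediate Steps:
R = 896/5 (R = 3/5 + (265 - 1*(-628))/5 = 3/5 + (265 + 628)/5 = 3/5 + (1/5)*893 = 3/5 + 893/5 = 896/5 ≈ 179.20)
(g(H(-1, -3))*20 + R)**2 = (6*20 + 896/5)**2 = (120 + 896/5)**2 = (1496/5)**2 = 2238016/25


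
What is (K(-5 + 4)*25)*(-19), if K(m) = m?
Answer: 475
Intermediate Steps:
(K(-5 + 4)*25)*(-19) = ((-5 + 4)*25)*(-19) = -1*25*(-19) = -25*(-19) = 475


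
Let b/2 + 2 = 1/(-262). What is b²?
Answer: 275625/17161 ≈ 16.061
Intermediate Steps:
b = -525/131 (b = -4 + 2/(-262) = -4 + 2*(-1/262) = -4 - 1/131 = -525/131 ≈ -4.0076)
b² = (-525/131)² = 275625/17161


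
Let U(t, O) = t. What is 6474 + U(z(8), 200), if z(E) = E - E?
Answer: 6474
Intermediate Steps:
z(E) = 0
6474 + U(z(8), 200) = 6474 + 0 = 6474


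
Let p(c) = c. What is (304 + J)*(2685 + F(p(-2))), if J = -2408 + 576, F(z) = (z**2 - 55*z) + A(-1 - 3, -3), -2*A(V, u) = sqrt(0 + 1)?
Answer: -4276108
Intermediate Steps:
A(V, u) = -1/2 (A(V, u) = -sqrt(0 + 1)/2 = -sqrt(1)/2 = -1/2*1 = -1/2)
F(z) = -1/2 + z**2 - 55*z (F(z) = (z**2 - 55*z) - 1/2 = -1/2 + z**2 - 55*z)
J = -1832
(304 + J)*(2685 + F(p(-2))) = (304 - 1832)*(2685 + (-1/2 + (-2)**2 - 55*(-2))) = -1528*(2685 + (-1/2 + 4 + 110)) = -1528*(2685 + 227/2) = -1528*5597/2 = -4276108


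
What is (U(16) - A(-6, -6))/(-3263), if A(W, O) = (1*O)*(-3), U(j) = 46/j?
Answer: 121/26104 ≈ 0.0046353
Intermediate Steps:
A(W, O) = -3*O (A(W, O) = O*(-3) = -3*O)
(U(16) - A(-6, -6))/(-3263) = (46/16 - (-3)*(-6))/(-3263) = (46*(1/16) - 1*18)*(-1/3263) = (23/8 - 18)*(-1/3263) = -121/8*(-1/3263) = 121/26104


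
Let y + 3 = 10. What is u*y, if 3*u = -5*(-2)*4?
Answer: 280/3 ≈ 93.333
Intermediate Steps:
y = 7 (y = -3 + 10 = 7)
u = 40/3 (u = (-5*(-2)*4)/3 = (10*4)/3 = (1/3)*40 = 40/3 ≈ 13.333)
u*y = (40/3)*7 = 280/3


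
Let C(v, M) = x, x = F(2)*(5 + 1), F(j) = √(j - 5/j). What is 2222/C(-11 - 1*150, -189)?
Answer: -1111*I*√2/3 ≈ -523.73*I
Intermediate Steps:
x = 3*I*√2 (x = √(2 - 5/2)*(5 + 1) = √(2 - 5*½)*6 = √(2 - 5/2)*6 = √(-½)*6 = (I*√2/2)*6 = 3*I*√2 ≈ 4.2426*I)
C(v, M) = 3*I*√2
2222/C(-11 - 1*150, -189) = 2222/((3*I*√2)) = 2222*(-I*√2/6) = -1111*I*√2/3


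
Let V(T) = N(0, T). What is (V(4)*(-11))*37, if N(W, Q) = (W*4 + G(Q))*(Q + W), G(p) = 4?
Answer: -6512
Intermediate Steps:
N(W, Q) = (4 + 4*W)*(Q + W) (N(W, Q) = (W*4 + 4)*(Q + W) = (4*W + 4)*(Q + W) = (4 + 4*W)*(Q + W))
V(T) = 4*T (V(T) = 4*T + 4*0 + 4*0² + 4*T*0 = 4*T + 0 + 4*0 + 0 = 4*T + 0 + 0 + 0 = 4*T)
(V(4)*(-11))*37 = ((4*4)*(-11))*37 = (16*(-11))*37 = -176*37 = -6512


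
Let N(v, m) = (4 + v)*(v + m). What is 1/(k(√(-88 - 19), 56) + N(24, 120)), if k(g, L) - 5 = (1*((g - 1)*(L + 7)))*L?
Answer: 509/1332064969 - 3528*I*√107/1332064969 ≈ 3.8211e-7 - 2.7397e-5*I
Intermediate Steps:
k(g, L) = 5 + L*(-1 + g)*(7 + L) (k(g, L) = 5 + (1*((g - 1)*(L + 7)))*L = 5 + (1*((-1 + g)*(7 + L)))*L = 5 + ((-1 + g)*(7 + L))*L = 5 + L*(-1 + g)*(7 + L))
N(v, m) = (4 + v)*(m + v)
1/(k(√(-88 - 19), 56) + N(24, 120)) = 1/((5 - 1*56² - 7*56 + √(-88 - 19)*56² + 7*56*√(-88 - 19)) + (24² + 4*120 + 4*24 + 120*24)) = 1/((5 - 1*3136 - 392 + √(-107)*3136 + 7*56*√(-107)) + (576 + 480 + 96 + 2880)) = 1/((5 - 3136 - 392 + (I*√107)*3136 + 7*56*(I*√107)) + 4032) = 1/((5 - 3136 - 392 + 3136*I*√107 + 392*I*√107) + 4032) = 1/((-3523 + 3528*I*√107) + 4032) = 1/(509 + 3528*I*√107)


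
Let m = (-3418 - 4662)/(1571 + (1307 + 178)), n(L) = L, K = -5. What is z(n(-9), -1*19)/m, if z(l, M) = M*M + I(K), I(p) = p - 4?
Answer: -67232/505 ≈ -133.13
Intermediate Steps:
I(p) = -4 + p
z(l, M) = -9 + M**2 (z(l, M) = M*M + (-4 - 5) = M**2 - 9 = -9 + M**2)
m = -505/191 (m = -8080/(1571 + 1485) = -8080/3056 = -8080*1/3056 = -505/191 ≈ -2.6440)
z(n(-9), -1*19)/m = (-9 + (-1*19)**2)/(-505/191) = (-9 + (-19)**2)*(-191/505) = (-9 + 361)*(-191/505) = 352*(-191/505) = -67232/505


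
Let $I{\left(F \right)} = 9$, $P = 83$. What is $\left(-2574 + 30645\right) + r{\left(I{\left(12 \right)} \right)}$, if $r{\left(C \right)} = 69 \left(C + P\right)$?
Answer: $34419$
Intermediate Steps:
$r{\left(C \right)} = 5727 + 69 C$ ($r{\left(C \right)} = 69 \left(C + 83\right) = 69 \left(83 + C\right) = 5727 + 69 C$)
$\left(-2574 + 30645\right) + r{\left(I{\left(12 \right)} \right)} = \left(-2574 + 30645\right) + \left(5727 + 69 \cdot 9\right) = 28071 + \left(5727 + 621\right) = 28071 + 6348 = 34419$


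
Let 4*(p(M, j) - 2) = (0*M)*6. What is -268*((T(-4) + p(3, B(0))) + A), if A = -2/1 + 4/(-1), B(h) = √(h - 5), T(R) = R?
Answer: 2144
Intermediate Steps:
B(h) = √(-5 + h)
A = -6 (A = -2*1 + 4*(-1) = -2 - 4 = -6)
p(M, j) = 2 (p(M, j) = 2 + ((0*M)*6)/4 = 2 + (0*6)/4 = 2 + (¼)*0 = 2 + 0 = 2)
-268*((T(-4) + p(3, B(0))) + A) = -268*((-4 + 2) - 6) = -268*(-2 - 6) = -268*(-8) = 2144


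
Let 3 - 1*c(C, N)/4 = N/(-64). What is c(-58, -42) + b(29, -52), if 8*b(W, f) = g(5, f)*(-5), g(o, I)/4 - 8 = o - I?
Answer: -1225/8 ≈ -153.13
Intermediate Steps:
g(o, I) = 32 - 4*I + 4*o (g(o, I) = 32 + 4*(o - I) = 32 + (-4*I + 4*o) = 32 - 4*I + 4*o)
c(C, N) = 12 + N/16 (c(C, N) = 12 - 4*N/(-64) = 12 - 4*N*(-1)/64 = 12 - (-1)*N/16 = 12 + N/16)
b(W, f) = -65/2 + 5*f/2 (b(W, f) = ((32 - 4*f + 4*5)*(-5))/8 = ((32 - 4*f + 20)*(-5))/8 = ((52 - 4*f)*(-5))/8 = (-260 + 20*f)/8 = -65/2 + 5*f/2)
c(-58, -42) + b(29, -52) = (12 + (1/16)*(-42)) + (-65/2 + (5/2)*(-52)) = (12 - 21/8) + (-65/2 - 130) = 75/8 - 325/2 = -1225/8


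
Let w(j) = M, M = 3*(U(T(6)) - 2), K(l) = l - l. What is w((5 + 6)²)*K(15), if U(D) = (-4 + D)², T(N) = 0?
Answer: 0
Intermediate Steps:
K(l) = 0
M = 42 (M = 3*((-4 + 0)² - 2) = 3*((-4)² - 2) = 3*(16 - 2) = 3*14 = 42)
w(j) = 42
w((5 + 6)²)*K(15) = 42*0 = 0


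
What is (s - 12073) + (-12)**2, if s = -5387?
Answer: -17316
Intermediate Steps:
(s - 12073) + (-12)**2 = (-5387 - 12073) + (-12)**2 = -17460 + 144 = -17316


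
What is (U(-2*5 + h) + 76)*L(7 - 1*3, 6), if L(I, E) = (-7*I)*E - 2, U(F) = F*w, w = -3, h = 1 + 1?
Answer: -17000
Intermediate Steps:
h = 2
U(F) = -3*F (U(F) = F*(-3) = -3*F)
L(I, E) = -2 - 7*E*I (L(I, E) = -7*E*I - 2 = -2 - 7*E*I)
(U(-2*5 + h) + 76)*L(7 - 1*3, 6) = (-3*(-2*5 + 2) + 76)*(-2 - 7*6*(7 - 1*3)) = (-3*(-10 + 2) + 76)*(-2 - 7*6*(7 - 3)) = (-3*(-8) + 76)*(-2 - 7*6*4) = (24 + 76)*(-2 - 168) = 100*(-170) = -17000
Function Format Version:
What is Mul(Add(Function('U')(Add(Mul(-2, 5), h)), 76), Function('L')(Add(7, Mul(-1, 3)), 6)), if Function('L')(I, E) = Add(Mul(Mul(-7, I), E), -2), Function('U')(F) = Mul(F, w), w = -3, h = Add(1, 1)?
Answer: -17000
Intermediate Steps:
h = 2
Function('U')(F) = Mul(-3, F) (Function('U')(F) = Mul(F, -3) = Mul(-3, F))
Function('L')(I, E) = Add(-2, Mul(-7, E, I)) (Function('L')(I, E) = Add(Mul(-7, E, I), -2) = Add(-2, Mul(-7, E, I)))
Mul(Add(Function('U')(Add(Mul(-2, 5), h)), 76), Function('L')(Add(7, Mul(-1, 3)), 6)) = Mul(Add(Mul(-3, Add(Mul(-2, 5), 2)), 76), Add(-2, Mul(-7, 6, Add(7, Mul(-1, 3))))) = Mul(Add(Mul(-3, Add(-10, 2)), 76), Add(-2, Mul(-7, 6, Add(7, -3)))) = Mul(Add(Mul(-3, -8), 76), Add(-2, Mul(-7, 6, 4))) = Mul(Add(24, 76), Add(-2, -168)) = Mul(100, -170) = -17000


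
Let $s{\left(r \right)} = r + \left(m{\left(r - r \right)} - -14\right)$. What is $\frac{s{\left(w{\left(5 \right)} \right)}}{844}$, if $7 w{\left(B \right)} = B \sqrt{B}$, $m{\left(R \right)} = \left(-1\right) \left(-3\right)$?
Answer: $\frac{17}{844} + \frac{5 \sqrt{5}}{5908} \approx 0.022035$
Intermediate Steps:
$m{\left(R \right)} = 3$
$w{\left(B \right)} = \frac{B^{\frac{3}{2}}}{7}$ ($w{\left(B \right)} = \frac{B \sqrt{B}}{7} = \frac{B^{\frac{3}{2}}}{7}$)
$s{\left(r \right)} = 17 + r$ ($s{\left(r \right)} = r + \left(3 - -14\right) = r + \left(3 + 14\right) = r + 17 = 17 + r$)
$\frac{s{\left(w{\left(5 \right)} \right)}}{844} = \frac{17 + \frac{5^{\frac{3}{2}}}{7}}{844} = \left(17 + \frac{5 \sqrt{5}}{7}\right) \frac{1}{844} = \frac{17}{844} + \frac{5 \sqrt{5}}{5908}$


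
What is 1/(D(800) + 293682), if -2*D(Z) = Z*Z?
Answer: -1/26318 ≈ -3.7997e-5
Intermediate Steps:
D(Z) = -Z**2/2 (D(Z) = -Z*Z/2 = -Z**2/2)
1/(D(800) + 293682) = 1/(-1/2*800**2 + 293682) = 1/(-1/2*640000 + 293682) = 1/(-320000 + 293682) = 1/(-26318) = -1/26318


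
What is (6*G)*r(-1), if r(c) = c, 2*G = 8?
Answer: -24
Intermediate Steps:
G = 4 (G = (½)*8 = 4)
(6*G)*r(-1) = (6*4)*(-1) = 24*(-1) = -24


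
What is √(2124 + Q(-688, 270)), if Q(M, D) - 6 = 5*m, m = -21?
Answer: 45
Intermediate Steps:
Q(M, D) = -99 (Q(M, D) = 6 + 5*(-21) = 6 - 105 = -99)
√(2124 + Q(-688, 270)) = √(2124 - 99) = √2025 = 45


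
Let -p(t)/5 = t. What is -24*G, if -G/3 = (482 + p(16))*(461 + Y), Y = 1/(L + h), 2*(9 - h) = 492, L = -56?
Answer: 3909523968/293 ≈ 1.3343e+7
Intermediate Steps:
h = -237 (h = 9 - ½*492 = 9 - 246 = -237)
p(t) = -5*t
Y = -1/293 (Y = 1/(-56 - 237) = 1/(-293) = -1/293 ≈ -0.0034130)
G = -162896832/293 (G = -3*(482 - 5*16)*(461 - 1/293) = -3*(482 - 80)*135072/293 = -1206*135072/293 = -3*54298944/293 = -162896832/293 ≈ -5.5596e+5)
-24*G = -24*(-162896832/293) = 3909523968/293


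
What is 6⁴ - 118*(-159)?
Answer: 20058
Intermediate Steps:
6⁴ - 118*(-159) = 1296 + 18762 = 20058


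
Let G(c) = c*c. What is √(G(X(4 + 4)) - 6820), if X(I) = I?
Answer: 2*I*√1689 ≈ 82.195*I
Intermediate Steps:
G(c) = c²
√(G(X(4 + 4)) - 6820) = √((4 + 4)² - 6820) = √(8² - 6820) = √(64 - 6820) = √(-6756) = 2*I*√1689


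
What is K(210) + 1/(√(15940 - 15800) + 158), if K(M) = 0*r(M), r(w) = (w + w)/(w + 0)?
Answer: 79/12412 - √35/12412 ≈ 0.0058882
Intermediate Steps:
r(w) = 2 (r(w) = (2*w)/w = 2)
K(M) = 0 (K(M) = 0*2 = 0)
K(210) + 1/(√(15940 - 15800) + 158) = 0 + 1/(√(15940 - 15800) + 158) = 0 + 1/(√140 + 158) = 0 + 1/(2*√35 + 158) = 0 + 1/(158 + 2*√35) = 1/(158 + 2*√35)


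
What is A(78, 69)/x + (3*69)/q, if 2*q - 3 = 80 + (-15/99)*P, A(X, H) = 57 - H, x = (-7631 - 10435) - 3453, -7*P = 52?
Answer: 686060414/139392909 ≈ 4.9218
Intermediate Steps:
P = -52/7 (P = -⅐*52 = -52/7 ≈ -7.4286)
x = -21519 (x = -18066 - 3453 = -21519)
q = 19433/462 (q = 3/2 + (80 - 15/99*(-52/7))/2 = 3/2 + (80 - 15*1/99*(-52/7))/2 = 3/2 + (80 - 5/33*(-52/7))/2 = 3/2 + (80 + 260/231)/2 = 3/2 + (½)*(18740/231) = 3/2 + 9370/231 = 19433/462 ≈ 42.063)
A(78, 69)/x + (3*69)/q = (57 - 1*69)/(-21519) + (3*69)/(19433/462) = (57 - 69)*(-1/21519) + 207*(462/19433) = -12*(-1/21519) + 95634/19433 = 4/7173 + 95634/19433 = 686060414/139392909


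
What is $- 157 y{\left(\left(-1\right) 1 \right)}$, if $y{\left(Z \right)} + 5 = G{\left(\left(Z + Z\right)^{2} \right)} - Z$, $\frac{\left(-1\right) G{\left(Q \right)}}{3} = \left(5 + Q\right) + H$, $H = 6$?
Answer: $7693$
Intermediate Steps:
$G{\left(Q \right)} = -33 - 3 Q$ ($G{\left(Q \right)} = - 3 \left(\left(5 + Q\right) + 6\right) = - 3 \left(11 + Q\right) = -33 - 3 Q$)
$y{\left(Z \right)} = -38 - Z - 12 Z^{2}$ ($y{\left(Z \right)} = -5 - \left(33 + Z + 3 \left(Z + Z\right)^{2}\right) = -5 - \left(33 + Z + 3 \cdot 4 Z^{2}\right) = -5 - \left(33 + Z + 12 Z^{2}\right) = -38 - Z - 12 Z^{2}$)
$- 157 y{\left(\left(-1\right) 1 \right)} = - 157 \left(-38 - \left(-1\right) 1 - 12 \left(\left(-1\right) 1\right)^{2}\right) = - 157 \left(-38 - -1 - 12 \left(-1\right)^{2}\right) = - 157 \left(-38 + 1 - 12\right) = \left(-157\right) \left(-49\right) = 7693$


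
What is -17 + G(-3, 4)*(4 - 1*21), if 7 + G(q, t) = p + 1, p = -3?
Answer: 136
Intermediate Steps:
G(q, t) = -9 (G(q, t) = -7 + (-3 + 1) = -7 - 2 = -9)
-17 + G(-3, 4)*(4 - 1*21) = -17 - 9*(4 - 1*21) = -17 - 9*(4 - 21) = -17 - 9*(-17) = -17 + 153 = 136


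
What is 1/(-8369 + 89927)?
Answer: 1/81558 ≈ 1.2261e-5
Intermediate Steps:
1/(-8369 + 89927) = 1/81558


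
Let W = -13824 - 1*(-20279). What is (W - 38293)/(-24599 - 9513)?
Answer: 15919/17056 ≈ 0.93334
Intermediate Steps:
W = 6455 (W = -13824 + 20279 = 6455)
(W - 38293)/(-24599 - 9513) = (6455 - 38293)/(-24599 - 9513) = -31838/(-34112) = -31838*(-1/34112) = 15919/17056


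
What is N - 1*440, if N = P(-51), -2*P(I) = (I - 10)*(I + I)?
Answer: -3551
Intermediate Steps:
P(I) = -I*(-10 + I) (P(I) = -(I - 10)*(I + I)/2 = -(-10 + I)*2*I/2 = -I*(-10 + I))
N = -3111 (N = -51*(10 - 1*(-51)) = -51*(10 + 51) = -51*61 = -3111)
N - 1*440 = -3111 - 1*440 = -3111 - 440 = -3551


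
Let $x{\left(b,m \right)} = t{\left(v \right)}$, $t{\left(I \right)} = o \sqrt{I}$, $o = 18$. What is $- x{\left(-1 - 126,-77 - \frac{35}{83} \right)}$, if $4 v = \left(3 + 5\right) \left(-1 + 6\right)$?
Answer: $- 18 \sqrt{10} \approx -56.921$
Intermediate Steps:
$v = 10$ ($v = \frac{\left(3 + 5\right) \left(-1 + 6\right)}{4} = \frac{8 \cdot 5}{4} = \frac{1}{4} \cdot 40 = 10$)
$t{\left(I \right)} = 18 \sqrt{I}$
$x{\left(b,m \right)} = 18 \sqrt{10}$
$- x{\left(-1 - 126,-77 - \frac{35}{83} \right)} = - 18 \sqrt{10}$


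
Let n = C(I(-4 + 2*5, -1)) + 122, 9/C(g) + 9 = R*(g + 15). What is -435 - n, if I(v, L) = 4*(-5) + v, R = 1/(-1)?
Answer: -5561/10 ≈ -556.10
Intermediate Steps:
R = -1
I(v, L) = -20 + v
C(g) = 9/(-24 - g) (C(g) = 9/(-9 - (g + 15)) = 9/(-9 - (15 + g)) = 9/(-9 + (-15 - g)) = 9/(-24 - g))
n = 1211/10 (n = -9/(24 + (-20 + (-4 + 2*5))) + 122 = -9/(24 + (-20 + (-4 + 10))) + 122 = -9/(24 + (-20 + 6)) + 122 = -9/(24 - 14) + 122 = -9/10 + 122 = 1211/10 ≈ 121.10)
-435 - n = -435 - 1*1211/10 = -435 - 1211/10 = -5561/10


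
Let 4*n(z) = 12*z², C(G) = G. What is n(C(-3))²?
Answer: 729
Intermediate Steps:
n(z) = 3*z² (n(z) = (12*z²)/4 = 3*z²)
n(C(-3))² = (3*(-3)²)² = (3*9)² = 27² = 729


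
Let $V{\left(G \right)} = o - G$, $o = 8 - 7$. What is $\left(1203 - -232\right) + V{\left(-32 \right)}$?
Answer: $1468$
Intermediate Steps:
$o = 1$
$V{\left(G \right)} = 1 - G$
$\left(1203 - -232\right) + V{\left(-32 \right)} = \left(1203 - -232\right) + \left(1 - -32\right) = \left(1203 + 232\right) + \left(1 + 32\right) = 1435 + 33 = 1468$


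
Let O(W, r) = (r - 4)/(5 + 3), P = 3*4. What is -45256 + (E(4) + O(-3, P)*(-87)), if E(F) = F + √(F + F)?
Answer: -45339 + 2*√2 ≈ -45336.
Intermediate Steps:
P = 12
O(W, r) = -½ + r/8 (O(W, r) = (-4 + r)/8 = (-4 + r)*(⅛) = -½ + r/8)
E(F) = F + √2*√F (E(F) = F + √(2*F) = F + √2*√F)
-45256 + (E(4) + O(-3, P)*(-87)) = -45256 + ((4 + √2*√4) + (-½ + (⅛)*12)*(-87)) = -45256 + ((4 + √2*2) + (-½ + 3/2)*(-87)) = -45256 + ((4 + 2*√2) + 1*(-87)) = -45256 + ((4 + 2*√2) - 87) = -45256 + (-83 + 2*√2) = -45339 + 2*√2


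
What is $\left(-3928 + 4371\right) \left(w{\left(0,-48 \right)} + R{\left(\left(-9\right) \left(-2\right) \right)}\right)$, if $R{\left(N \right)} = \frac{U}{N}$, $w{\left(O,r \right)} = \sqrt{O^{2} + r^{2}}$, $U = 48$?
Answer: $\frac{67336}{3} \approx 22445.0$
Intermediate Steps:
$R{\left(N \right)} = \frac{48}{N}$
$\left(-3928 + 4371\right) \left(w{\left(0,-48 \right)} + R{\left(\left(-9\right) \left(-2\right) \right)}\right) = \left(-3928 + 4371\right) \left(\sqrt{0^{2} + \left(-48\right)^{2}} + \frac{48}{\left(-9\right) \left(-2\right)}\right) = 443 \left(\sqrt{0 + 2304} + \frac{48}{18}\right) = 443 \left(\sqrt{2304} + 48 \cdot \frac{1}{18}\right) = 443 \left(48 + \frac{8}{3}\right) = 443 \cdot \frac{152}{3} = \frac{67336}{3}$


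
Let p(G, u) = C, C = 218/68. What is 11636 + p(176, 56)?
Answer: 395733/34 ≈ 11639.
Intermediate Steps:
C = 109/34 (C = 218*(1/68) = 109/34 ≈ 3.2059)
p(G, u) = 109/34
11636 + p(176, 56) = 11636 + 109/34 = 395733/34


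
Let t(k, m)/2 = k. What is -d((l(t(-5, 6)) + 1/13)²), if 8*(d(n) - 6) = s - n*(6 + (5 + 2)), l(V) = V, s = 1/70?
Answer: 1121177/7280 ≈ 154.01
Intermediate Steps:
s = 1/70 ≈ 0.014286
t(k, m) = 2*k
d(n) = 3361/560 - 13*n/8 (d(n) = 6 + (1/70 - n*(6 + (5 + 2)))/8 = 6 + (1/70 - n*(6 + 7))/8 = 6 + (1/70 - n*13)/8 = 6 + (1/70 - 13*n)/8 = 6 + (1/560 - 13*n/8) = 3361/560 - 13*n/8)
-d((l(t(-5, 6)) + 1/13)²) = -(3361/560 - 13*(2*(-5) + 1/13)²/8) = -(3361/560 - 13*(-10 + 1/13)²/8) = -(3361/560 - 13*(-129/13)²/8) = -(3361/560 - 13/8*16641/169) = -(3361/560 - 16641/104) = -1*(-1121177/7280) = 1121177/7280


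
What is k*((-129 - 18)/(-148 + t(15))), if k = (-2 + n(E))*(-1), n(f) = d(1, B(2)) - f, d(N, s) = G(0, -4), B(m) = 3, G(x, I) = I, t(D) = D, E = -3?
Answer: 63/19 ≈ 3.3158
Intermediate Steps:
d(N, s) = -4
n(f) = -4 - f
k = 3 (k = (-2 + (-4 - 1*(-3)))*(-1) = (-2 + (-4 + 3))*(-1) = (-2 - 1)*(-1) = -3*(-1) = 3)
k*((-129 - 18)/(-148 + t(15))) = 3*((-129 - 18)/(-148 + 15)) = 3*(-147/(-133)) = 3*(-147*(-1/133)) = 3*(21/19) = 63/19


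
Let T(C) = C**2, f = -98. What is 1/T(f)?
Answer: 1/9604 ≈ 0.00010412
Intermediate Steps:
1/T(f) = 1/((-98)**2) = 1/9604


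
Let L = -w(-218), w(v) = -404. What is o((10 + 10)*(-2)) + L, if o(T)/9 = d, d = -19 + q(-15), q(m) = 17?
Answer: 386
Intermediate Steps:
d = -2 (d = -19 + 17 = -2)
o(T) = -18 (o(T) = 9*(-2) = -18)
L = 404 (L = -1*(-404) = 404)
o((10 + 10)*(-2)) + L = -18 + 404 = 386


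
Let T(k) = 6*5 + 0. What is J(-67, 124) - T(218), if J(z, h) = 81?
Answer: 51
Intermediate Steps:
T(k) = 30 (T(k) = 30 + 0 = 30)
J(-67, 124) - T(218) = 81 - 1*30 = 81 - 30 = 51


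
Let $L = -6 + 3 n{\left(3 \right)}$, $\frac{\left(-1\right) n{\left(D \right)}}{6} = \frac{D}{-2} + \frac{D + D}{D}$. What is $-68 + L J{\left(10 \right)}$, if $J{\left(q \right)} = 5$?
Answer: $-143$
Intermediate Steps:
$n{\left(D \right)} = -12 + 3 D$ ($n{\left(D \right)} = - 6 \left(\frac{D}{-2} + \frac{D + D}{D}\right) = - 6 \left(D \left(- \frac{1}{2}\right) + \frac{2 D}{D}\right) = - 6 \left(- \frac{D}{2} + 2\right) = - 6 \left(2 - \frac{D}{2}\right) = -12 + 3 D$)
$L = -15$ ($L = -6 + 3 \left(-12 + 3 \cdot 3\right) = -6 + 3 \left(-12 + 9\right) = -6 + 3 \left(-3\right) = -6 - 9 = -15$)
$-68 + L J{\left(10 \right)} = -68 - 75 = -143$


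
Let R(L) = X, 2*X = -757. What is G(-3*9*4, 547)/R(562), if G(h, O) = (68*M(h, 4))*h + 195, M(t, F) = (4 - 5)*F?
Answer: -59142/757 ≈ -78.127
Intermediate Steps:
M(t, F) = -F
X = -757/2 (X = (1/2)*(-757) = -757/2 ≈ -378.50)
R(L) = -757/2
G(h, O) = 195 - 272*h (G(h, O) = (68*(-1*4))*h + 195 = (68*(-4))*h + 195 = -272*h + 195 = 195 - 272*h)
G(-3*9*4, 547)/R(562) = (195 - 272*(-3*9)*4)/(-757/2) = (195 - (-7344)*4)*(-2/757) = (195 - 272*(-108))*(-2/757) = (195 + 29376)*(-2/757) = 29571*(-2/757) = -59142/757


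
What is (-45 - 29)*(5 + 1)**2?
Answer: -2664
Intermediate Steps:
(-45 - 29)*(5 + 1)**2 = -74*6**2 = -74*36 = -2664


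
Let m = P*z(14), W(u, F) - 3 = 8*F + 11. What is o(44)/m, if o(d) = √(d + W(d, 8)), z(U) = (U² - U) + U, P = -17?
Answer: -√122/3332 ≈ -0.0033149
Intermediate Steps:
W(u, F) = 14 + 8*F (W(u, F) = 3 + (8*F + 11) = 3 + (11 + 8*F) = 14 + 8*F)
z(U) = U²
o(d) = √(78 + d) (o(d) = √(d + (14 + 8*8)) = √(d + (14 + 64)) = √(d + 78) = √(78 + d))
m = -3332 (m = -17*14² = -17*196 = -3332)
o(44)/m = √(78 + 44)/(-3332) = √122*(-1/3332) = -√122/3332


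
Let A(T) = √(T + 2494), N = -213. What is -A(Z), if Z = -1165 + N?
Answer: -6*√31 ≈ -33.407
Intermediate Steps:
Z = -1378 (Z = -1165 - 213 = -1378)
A(T) = √(2494 + T)
-A(Z) = -√(2494 - 1378) = -√1116 = -6*√31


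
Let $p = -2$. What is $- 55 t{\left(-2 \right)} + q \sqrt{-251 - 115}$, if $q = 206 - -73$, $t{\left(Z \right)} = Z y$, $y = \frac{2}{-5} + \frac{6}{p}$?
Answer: $-374 + 279 i \sqrt{366} \approx -374.0 + 5337.6 i$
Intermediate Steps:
$y = - \frac{17}{5}$ ($y = \frac{2}{-5} + \frac{6}{-2} = 2 \left(- \frac{1}{5}\right) + 6 \left(- \frac{1}{2}\right) = - \frac{2}{5} - 3 = - \frac{17}{5} \approx -3.4$)
$t{\left(Z \right)} = - \frac{17 Z}{5}$ ($t{\left(Z \right)} = Z \left(- \frac{17}{5}\right) = - \frac{17 Z}{5}$)
$q = 279$ ($q = 206 + 73 = 279$)
$- 55 t{\left(-2 \right)} + q \sqrt{-251 - 115} = - 55 \left(\left(- \frac{17}{5}\right) \left(-2\right)\right) + 279 \sqrt{-251 - 115} = \left(-55\right) \frac{34}{5} + 279 \sqrt{-366} = -374 + 279 i \sqrt{366}$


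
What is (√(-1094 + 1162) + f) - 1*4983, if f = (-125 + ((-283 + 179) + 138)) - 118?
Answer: -5192 + 2*√17 ≈ -5183.8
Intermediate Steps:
f = -209 (f = (-125 + (-104 + 138)) - 118 = (-125 + 34) - 118 = -91 - 118 = -209)
(√(-1094 + 1162) + f) - 1*4983 = (√(-1094 + 1162) - 209) - 1*4983 = (√68 - 209) - 4983 = (2*√17 - 209) - 4983 = (-209 + 2*√17) - 4983 = -5192 + 2*√17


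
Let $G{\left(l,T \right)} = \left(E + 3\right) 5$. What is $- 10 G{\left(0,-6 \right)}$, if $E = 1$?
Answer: $-200$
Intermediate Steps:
$G{\left(l,T \right)} = 20$ ($G{\left(l,T \right)} = \left(1 + 3\right) 5 = 4 \cdot 5 = 20$)
$- 10 G{\left(0,-6 \right)} = \left(-10\right) 20 = -200$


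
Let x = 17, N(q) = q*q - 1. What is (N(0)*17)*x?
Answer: -289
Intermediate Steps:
N(q) = -1 + q² (N(q) = q² - 1 = -1 + q²)
(N(0)*17)*x = ((-1 + 0²)*17)*17 = ((-1 + 0)*17)*17 = -1*17*17 = -17*17 = -289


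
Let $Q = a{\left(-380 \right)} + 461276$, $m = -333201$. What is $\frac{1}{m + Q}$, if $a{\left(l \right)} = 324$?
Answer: $\frac{1}{128399} \approx 7.7882 \cdot 10^{-6}$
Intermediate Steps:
$Q = 461600$ ($Q = 324 + 461276 = 461600$)
$\frac{1}{m + Q} = \frac{1}{-333201 + 461600} = \frac{1}{128399}$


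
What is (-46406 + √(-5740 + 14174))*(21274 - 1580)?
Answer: -913919764 + 19694*√8434 ≈ -9.1211e+8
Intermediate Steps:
(-46406 + √(-5740 + 14174))*(21274 - 1580) = (-46406 + √8434)*19694 = -913919764 + 19694*√8434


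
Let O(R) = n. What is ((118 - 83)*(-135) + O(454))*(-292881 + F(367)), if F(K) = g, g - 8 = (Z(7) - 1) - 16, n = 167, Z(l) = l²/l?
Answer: 1334960714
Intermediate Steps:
Z(l) = l
O(R) = 167
g = -2 (g = 8 + ((7 - 1) - 16) = 8 + (6 - 16) = 8 - 10 = -2)
F(K) = -2
((118 - 83)*(-135) + O(454))*(-292881 + F(367)) = ((118 - 83)*(-135) + 167)*(-292881 - 2) = (35*(-135) + 167)*(-292883) = (-4725 + 167)*(-292883) = -4558*(-292883) = 1334960714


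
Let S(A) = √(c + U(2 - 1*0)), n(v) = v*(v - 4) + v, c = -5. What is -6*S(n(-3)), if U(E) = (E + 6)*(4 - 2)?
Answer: -6*√11 ≈ -19.900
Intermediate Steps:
U(E) = 12 + 2*E (U(E) = (6 + E)*2 = 12 + 2*E)
n(v) = v + v*(-4 + v) (n(v) = v*(-4 + v) + v = v + v*(-4 + v))
S(A) = √11 (S(A) = √(-5 + (12 + 2*(2 - 1*0))) = √(-5 + (12 + 2*(2 + 0))) = √(-5 + (12 + 2*2)) = √(-5 + (12 + 4)) = √(-5 + 16) = √11)
-6*S(n(-3)) = -6*√11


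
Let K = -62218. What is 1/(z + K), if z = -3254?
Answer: -1/65472 ≈ -1.5274e-5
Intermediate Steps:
1/(z + K) = 1/(-3254 - 62218) = 1/(-65472) = -1/65472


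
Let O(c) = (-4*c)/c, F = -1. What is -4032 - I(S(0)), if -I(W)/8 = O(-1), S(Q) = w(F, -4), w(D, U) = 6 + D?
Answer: -4064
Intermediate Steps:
S(Q) = 5 (S(Q) = 6 - 1 = 5)
O(c) = -4
I(W) = 32 (I(W) = -8*(-4) = 32)
-4032 - I(S(0)) = -4032 - 1*32 = -4032 - 32 = -4064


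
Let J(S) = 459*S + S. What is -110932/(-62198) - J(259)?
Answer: -3705079394/31099 ≈ -1.1914e+5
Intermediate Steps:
J(S) = 460*S
-110932/(-62198) - J(259) = -110932/(-62198) - 460*259 = -110932*(-1/62198) - 1*119140 = 55466/31099 - 119140 = -3705079394/31099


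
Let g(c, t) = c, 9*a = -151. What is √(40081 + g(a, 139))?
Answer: √360578/3 ≈ 200.16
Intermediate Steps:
a = -151/9 (a = (⅑)*(-151) = -151/9 ≈ -16.778)
√(40081 + g(a, 139)) = √(40081 - 151/9) = √(360578/9) = √360578/3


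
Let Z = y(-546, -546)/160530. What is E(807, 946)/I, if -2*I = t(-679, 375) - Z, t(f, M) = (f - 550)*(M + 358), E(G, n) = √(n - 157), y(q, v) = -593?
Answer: 321060*√789/144614573617 ≈ 6.2361e-5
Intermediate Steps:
E(G, n) = √(-157 + n)
t(f, M) = (-550 + f)*(358 + M)
Z = -593/160530 ≈ -0.0036940
I = 144614573617/321060 (I = -((-196900 - 550*375 + 358*(-679) + 375*(-679)) - 1*(-593/160530))/2 = -((-196900 - 206250 - 243082 - 254625) + 593/160530)/2 = -(-900857 + 593/160530)/2 = -½*(-144614573617/160530) = 144614573617/321060 ≈ 4.5043e+5)
E(807, 946)/I = √(-157 + 946)/(144614573617/321060) = √789*(321060/144614573617) = 321060*√789/144614573617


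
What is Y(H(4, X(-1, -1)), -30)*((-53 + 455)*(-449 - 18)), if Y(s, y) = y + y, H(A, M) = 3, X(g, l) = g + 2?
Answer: 11264040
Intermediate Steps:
X(g, l) = 2 + g
Y(s, y) = 2*y
Y(H(4, X(-1, -1)), -30)*((-53 + 455)*(-449 - 18)) = (2*(-30))*((-53 + 455)*(-449 - 18)) = -24120*(-467) = -60*(-187734) = 11264040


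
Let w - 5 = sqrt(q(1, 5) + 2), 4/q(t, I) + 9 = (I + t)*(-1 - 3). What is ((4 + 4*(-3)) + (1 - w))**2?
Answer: (396 + sqrt(2046))**2/1089 ≈ 178.78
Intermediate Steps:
q(t, I) = 4/(-9 - 4*I - 4*t) (q(t, I) = 4/(-9 + (I + t)*(-1 - 3)) = 4/(-9 + (I + t)*(-4)) = 4/(-9 + (-4*I - 4*t)) = 4/(-9 - 4*I - 4*t))
w = 5 + sqrt(2046)/33 (w = 5 + sqrt(-4/(9 + 4*5 + 4*1) + 2) = 5 + sqrt(-4/(9 + 20 + 4) + 2) = 5 + sqrt(-4/33 + 2) = 5 + sqrt(62/33) = 5 + sqrt(2046)/33 ≈ 6.3707)
((4 + 4*(-3)) + (1 - w))**2 = ((4 + 4*(-3)) + (1 - (5 + sqrt(2046)/33)))**2 = ((4 - 12) + (1 + (-5 - sqrt(2046)/33)))**2 = (-8 + (-4 - sqrt(2046)/33))**2 = (-12 - sqrt(2046)/33)**2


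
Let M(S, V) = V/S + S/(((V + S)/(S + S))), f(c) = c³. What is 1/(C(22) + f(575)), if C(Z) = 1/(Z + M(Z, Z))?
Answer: 45/8554921876 ≈ 5.2601e-9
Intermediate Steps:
M(S, V) = V/S + 2*S²/(S + V) (M(S, V) = V/S + S/(((S + V)/((2*S)))) = V/S + S/(((S + V)*(1/(2*S)))) = V/S + S/(((S + V)/(2*S))) = V/S + S*(2*S/(S + V)) = V/S + 2*S²/(S + V))
C(Z) = 1/(Z + (2*Z² + 2*Z³)/(2*Z²)) (C(Z) = 1/(Z + (Z² + 2*Z³ + Z*Z)/(Z*(Z + Z))) = 1/(Z + (Z² + 2*Z³ + Z²)/(Z*((2*Z)))) = 1/(Z + (1/(2*Z))*(2*Z² + 2*Z³)/Z) = 1/(Z + (2*Z² + 2*Z³)/(2*Z²)))
1/(C(22) + f(575)) = 1/(1/(1 + 2*22) + 575³) = 1/(1/(1 + 44) + 190109375) = 1/(1/45 + 190109375) = 1/(8554921876/45) = 45/8554921876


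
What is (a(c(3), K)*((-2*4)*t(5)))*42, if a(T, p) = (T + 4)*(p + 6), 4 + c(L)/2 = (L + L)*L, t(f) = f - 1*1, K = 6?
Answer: -516096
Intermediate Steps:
t(f) = -1 + f (t(f) = f - 1 = -1 + f)
c(L) = -8 + 4*L**2 (c(L) = -8 + 2*((L + L)*L) = -8 + 2*((2*L)*L) = -8 + 2*(2*L**2) = -8 + 4*L**2)
a(T, p) = (4 + T)*(6 + p)
(a(c(3), K)*((-2*4)*t(5)))*42 = ((24 + 4*6 + 6*(-8 + 4*3**2) + (-8 + 4*3**2)*6)*((-2*4)*(-1 + 5)))*42 = ((24 + 24 + 6*(-8 + 4*9) + (-8 + 4*9)*6)*(-8*4))*42 = ((24 + 24 + 6*(-8 + 36) + (-8 + 36)*6)*(-32))*42 = ((24 + 24 + 6*28 + 28*6)*(-32))*42 = ((24 + 24 + 168 + 168)*(-32))*42 = (384*(-32))*42 = -12288*42 = -516096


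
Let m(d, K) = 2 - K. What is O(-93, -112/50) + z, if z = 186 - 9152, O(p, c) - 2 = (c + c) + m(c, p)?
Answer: -221837/25 ≈ -8873.5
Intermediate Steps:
O(p, c) = 4 - p + 2*c (O(p, c) = 2 + ((c + c) + (2 - p)) = 2 + (2*c + (2 - p)) = 2 + (2 - p + 2*c) = 4 - p + 2*c)
z = -8966
O(-93, -112/50) + z = (4 - 1*(-93) + 2*(-112/50)) - 8966 = (4 + 93 + 2*(-112*1/50)) - 8966 = (4 + 93 + 2*(-56/25)) - 8966 = (4 + 93 - 112/25) - 8966 = 2313/25 - 8966 = -221837/25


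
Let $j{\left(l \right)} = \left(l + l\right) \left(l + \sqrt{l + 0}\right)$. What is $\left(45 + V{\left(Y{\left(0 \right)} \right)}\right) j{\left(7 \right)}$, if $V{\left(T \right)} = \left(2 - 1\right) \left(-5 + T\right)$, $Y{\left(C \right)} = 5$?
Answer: $4410 + 630 \sqrt{7} \approx 6076.8$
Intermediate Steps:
$j{\left(l \right)} = 2 l \left(l + \sqrt{l}\right)$
$V{\left(T \right)} = -5 + T$ ($V{\left(T \right)} = 1 \left(-5 + T\right) = -5 + T$)
$\left(45 + V{\left(Y{\left(0 \right)} \right)}\right) j{\left(7 \right)} = \left(45 + \left(-5 + 5\right)\right) \left(2 \cdot 7^{2} + 2 \cdot 7^{\frac{3}{2}}\right) = \left(45 + 0\right) \left(2 \cdot 49 + 2 \cdot 7 \sqrt{7}\right) = 45 \left(98 + 14 \sqrt{7}\right) = 4410 + 630 \sqrt{7}$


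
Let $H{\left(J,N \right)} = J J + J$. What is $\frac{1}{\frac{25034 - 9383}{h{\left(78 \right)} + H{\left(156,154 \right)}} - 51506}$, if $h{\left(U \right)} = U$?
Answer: $- \frac{2730}{140609641} \approx -1.9415 \cdot 10^{-5}$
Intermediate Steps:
$H{\left(J,N \right)} = J + J^{2}$ ($H{\left(J,N \right)} = J^{2} + J = J + J^{2}$)
$\frac{1}{\frac{25034 - 9383}{h{\left(78 \right)} + H{\left(156,154 \right)}} - 51506} = \frac{1}{\frac{25034 - 9383}{78 + 156 \left(1 + 156\right)} - 51506} = \frac{1}{\frac{15651}{78 + 156 \cdot 157} - 51506} = \frac{1}{\frac{15651}{78 + 24492} - 51506} = \frac{1}{\frac{15651}{24570} - 51506} = \frac{1}{15651 \cdot \frac{1}{24570} - 51506} = \frac{1}{\frac{1739}{2730} - 51506} = \frac{1}{- \frac{140609641}{2730}} = - \frac{2730}{140609641}$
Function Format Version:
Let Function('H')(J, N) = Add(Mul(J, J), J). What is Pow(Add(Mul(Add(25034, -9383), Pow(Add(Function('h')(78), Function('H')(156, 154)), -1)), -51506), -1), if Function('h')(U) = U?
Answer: Rational(-2730, 140609641) ≈ -1.9415e-5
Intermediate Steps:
Function('H')(J, N) = Add(J, Pow(J, 2)) (Function('H')(J, N) = Add(Pow(J, 2), J) = Add(J, Pow(J, 2)))
Pow(Add(Mul(Add(25034, -9383), Pow(Add(Function('h')(78), Function('H')(156, 154)), -1)), -51506), -1) = Pow(Add(Mul(Add(25034, -9383), Pow(Add(78, Mul(156, Add(1, 156))), -1)), -51506), -1) = Pow(Add(Mul(15651, Pow(Add(78, Mul(156, 157)), -1)), -51506), -1) = Pow(Add(Mul(15651, Pow(Add(78, 24492), -1)), -51506), -1) = Pow(Add(Mul(15651, Pow(24570, -1)), -51506), -1) = Pow(Add(Mul(15651, Rational(1, 24570)), -51506), -1) = Pow(Add(Rational(1739, 2730), -51506), -1) = Pow(Rational(-140609641, 2730), -1) = Rational(-2730, 140609641)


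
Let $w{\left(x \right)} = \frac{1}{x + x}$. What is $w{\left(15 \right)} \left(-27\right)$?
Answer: $- \frac{9}{10} \approx -0.9$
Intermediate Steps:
$w{\left(x \right)} = \frac{1}{2 x}$
$w{\left(15 \right)} \left(-27\right) = \frac{1}{2 \cdot 15} \left(-27\right) = \frac{1}{2} \cdot \frac{1}{15} \left(-27\right) = \frac{1}{30} \left(-27\right) = - \frac{9}{10}$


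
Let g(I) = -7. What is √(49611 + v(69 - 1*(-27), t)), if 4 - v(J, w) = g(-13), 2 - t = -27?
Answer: √49622 ≈ 222.76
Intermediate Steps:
t = 29 (t = 2 - 1*(-27) = 2 + 27 = 29)
v(J, w) = 11 (v(J, w) = 4 - 1*(-7) = 4 + 7 = 11)
√(49611 + v(69 - 1*(-27), t)) = √(49611 + 11) = √49622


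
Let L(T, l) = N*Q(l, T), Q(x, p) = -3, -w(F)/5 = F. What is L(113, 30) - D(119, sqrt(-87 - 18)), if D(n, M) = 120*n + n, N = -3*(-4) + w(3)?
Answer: -14390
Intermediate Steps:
w(F) = -5*F
N = -3 (N = -3*(-4) - 5*3 = 12 - 15 = -3)
L(T, l) = 9 (L(T, l) = -3*(-3) = 9)
D(n, M) = 121*n
L(113, 30) - D(119, sqrt(-87 - 18)) = 9 - 121*119 = 9 - 1*14399 = 9 - 14399 = -14390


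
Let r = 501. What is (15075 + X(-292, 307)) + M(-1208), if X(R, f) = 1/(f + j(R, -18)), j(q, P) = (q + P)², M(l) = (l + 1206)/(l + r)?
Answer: 1027508409696/68159749 ≈ 15075.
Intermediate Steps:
M(l) = (1206 + l)/(501 + l) (M(l) = (l + 1206)/(l + 501) = (1206 + l)/(501 + l))
j(q, P) = (P + q)²
X(R, f) = 1/(f + (-18 + R)²)
(15075 + X(-292, 307)) + M(-1208) = (15075 + 1/(307 + (-18 - 292)²)) + (1206 - 1208)/(501 - 1208) = (15075 + 1/(307 + (-310)²)) - 2/(-707) = (15075 + 1/(307 + 96100)) - 1/707*(-2) = (15075 + 1/96407) + 2/707 = 1453335526/96407 + 2/707 = 1027508409696/68159749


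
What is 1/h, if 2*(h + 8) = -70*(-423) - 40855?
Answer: -2/11261 ≈ -0.00017760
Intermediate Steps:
h = -11261/2 (h = -8 + (-70*(-423) - 40855)/2 = -8 + (29610 - 40855)/2 = -8 + (1/2)*(-11245) = -8 - 11245/2 = -11261/2 ≈ -5630.5)
1/h = 1/(-11261/2) = -2/11261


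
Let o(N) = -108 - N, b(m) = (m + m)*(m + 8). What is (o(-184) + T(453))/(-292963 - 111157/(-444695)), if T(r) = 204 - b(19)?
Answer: 165871235/65139535064 ≈ 0.0025464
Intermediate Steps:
b(m) = 2*m*(8 + m) (b(m) = (2*m)*(8 + m) = 2*m*(8 + m))
T(r) = -822 (T(r) = 204 - 2*19*(8 + 19) = 204 - 2*19*27 = 204 - 1*1026 = 204 - 1026 = -822)
(o(-184) + T(453))/(-292963 - 111157/(-444695)) = ((-108 - 1*(-184)) - 822)/(-292963 - 111157/(-444695)) = ((-108 + 184) - 822)/(-292963 - 111157*(-1/444695)) = (76 - 822)/(-292963 + 111157/444695) = -746/(-130279070128/444695) = -746*(-444695/130279070128) = 165871235/65139535064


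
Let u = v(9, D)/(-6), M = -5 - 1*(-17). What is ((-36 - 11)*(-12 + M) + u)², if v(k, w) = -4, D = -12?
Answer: 4/9 ≈ 0.44444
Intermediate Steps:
M = 12 (M = -5 + 17 = 12)
u = ⅔ (u = -4/(-6) = -4*(-⅙) = ⅔ ≈ 0.66667)
((-36 - 11)*(-12 + M) + u)² = ((-36 - 11)*(-12 + 12) + ⅔)² = (-47*0 + ⅔)² = (0 + ⅔)² = (⅔)² = 4/9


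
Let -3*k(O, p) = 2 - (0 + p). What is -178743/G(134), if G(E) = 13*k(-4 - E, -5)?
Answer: 536229/91 ≈ 5892.6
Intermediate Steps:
k(O, p) = -⅔ + p/3 (k(O, p) = -(2 - (0 + p))/3 = -(2 - p)/3 = -⅔ + p/3)
G(E) = -91/3 (G(E) = 13*(-⅔ + (⅓)*(-5)) = 13*(-⅔ - 5/3) = 13*(-7/3) = -91/3)
-178743/G(134) = -178743/(-91/3) = -178743*(-3/91) = 536229/91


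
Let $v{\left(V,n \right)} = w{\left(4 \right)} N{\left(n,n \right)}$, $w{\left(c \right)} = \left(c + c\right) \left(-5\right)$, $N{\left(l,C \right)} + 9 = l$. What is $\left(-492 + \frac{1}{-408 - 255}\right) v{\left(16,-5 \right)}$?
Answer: $- \frac{182670320}{663} \approx -2.7552 \cdot 10^{5}$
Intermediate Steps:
$N{\left(l,C \right)} = -9 + l$
$w{\left(c \right)} = - 10 c$ ($w{\left(c \right)} = 2 c \left(-5\right) = - 10 c$)
$v{\left(V,n \right)} = 360 - 40 n$ ($v{\left(V,n \right)} = \left(-10\right) 4 \left(-9 + n\right) = - 40 \left(-9 + n\right) = 360 - 40 n$)
$\left(-492 + \frac{1}{-408 - 255}\right) v{\left(16,-5 \right)} = \left(-492 + \frac{1}{-408 - 255}\right) \left(360 - -200\right) = \left(-492 + \frac{1}{-663}\right) \left(360 + 200\right) = \left(-492 - \frac{1}{663}\right) 560 = \left(- \frac{326197}{663}\right) 560 = - \frac{182670320}{663}$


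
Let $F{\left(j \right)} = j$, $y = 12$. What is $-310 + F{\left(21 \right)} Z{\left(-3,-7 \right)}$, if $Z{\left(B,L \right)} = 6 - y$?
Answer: $-436$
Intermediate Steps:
$Z{\left(B,L \right)} = -6$ ($Z{\left(B,L \right)} = 6 - 12 = -6$)
$-310 + F{\left(21 \right)} Z{\left(-3,-7 \right)} = -310 + 21 \left(-6\right) = -310 - 126 = -436$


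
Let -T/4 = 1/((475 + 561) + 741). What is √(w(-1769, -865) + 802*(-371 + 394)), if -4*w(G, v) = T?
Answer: √58247470911/1777 ≈ 135.82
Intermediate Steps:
T = -4/1777 (T = -4/((475 + 561) + 741) = -4/(1036 + 741) = -4/1777 ≈ -0.0022510)
w(G, v) = 1/1777 (w(G, v) = -¼*(-4/1777) = 1/1777)
√(w(-1769, -865) + 802*(-371 + 394)) = √(1/1777 + 802*(-371 + 394)) = √(1/1777 + 802*23) = √(1/1777 + 18446) = √(32778543/1777) = √58247470911/1777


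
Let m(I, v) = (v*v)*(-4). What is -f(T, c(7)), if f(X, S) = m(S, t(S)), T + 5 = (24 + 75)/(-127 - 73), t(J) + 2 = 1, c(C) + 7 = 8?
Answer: 4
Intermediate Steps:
c(C) = 1 (c(C) = -7 + 8 = 1)
t(J) = -1 (t(J) = -2 + 1 = -1)
T = -1099/200 (T = -5 + (24 + 75)/(-127 - 73) = -5 + 99/(-200) = -5 + 99*(-1/200) = -5 - 99/200 = -1099/200 ≈ -5.4950)
m(I, v) = -4*v² (m(I, v) = v²*(-4) = -4*v²)
f(X, S) = -4 (f(X, S) = -4*(-1)² = -4*1 = -4)
-f(T, c(7)) = -1*(-4) = 4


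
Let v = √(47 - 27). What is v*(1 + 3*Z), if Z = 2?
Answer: 14*√5 ≈ 31.305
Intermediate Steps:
v = 2*√5 (v = √20 = 2*√5 ≈ 4.4721)
v*(1 + 3*Z) = (2*√5)*(1 + 3*2) = (2*√5)*(1 + 6) = (2*√5)*7 = 14*√5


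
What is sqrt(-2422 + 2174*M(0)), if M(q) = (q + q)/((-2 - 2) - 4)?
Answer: I*sqrt(2422) ≈ 49.214*I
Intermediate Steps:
M(q) = -q/4 (M(q) = (2*q)/(-4 - 4) = (2*q)/(-8) = (2*q)*(-1/8) = -q/4)
sqrt(-2422 + 2174*M(0)) = sqrt(-2422 + 2174*(-1/4*0)) = sqrt(-2422 + 2174*0) = sqrt(-2422 + 0) = sqrt(-2422) = I*sqrt(2422)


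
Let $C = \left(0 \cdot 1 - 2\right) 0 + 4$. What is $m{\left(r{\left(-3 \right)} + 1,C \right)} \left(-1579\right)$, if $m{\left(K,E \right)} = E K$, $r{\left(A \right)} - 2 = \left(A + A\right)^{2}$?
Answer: $-246324$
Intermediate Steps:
$r{\left(A \right)} = 2 + 4 A^{2}$ ($r{\left(A \right)} = 2 + \left(A + A\right)^{2} = 2 + \left(2 A\right)^{2} = 2 + 4 A^{2}$)
$C = 4$ ($C = \left(0 - 2\right) 0 + 4 = \left(-2\right) 0 + 4 = 0 + 4 = 4$)
$m{\left(r{\left(-3 \right)} + 1,C \right)} \left(-1579\right) = 4 \left(\left(2 + 4 \left(-3\right)^{2}\right) + 1\right) \left(-1579\right) = 4 \left(\left(2 + 4 \cdot 9\right) + 1\right) \left(-1579\right) = 4 \left(\left(2 + 36\right) + 1\right) \left(-1579\right) = 4 \left(38 + 1\right) \left(-1579\right) = 4 \cdot 39 \left(-1579\right) = 156 \left(-1579\right) = -246324$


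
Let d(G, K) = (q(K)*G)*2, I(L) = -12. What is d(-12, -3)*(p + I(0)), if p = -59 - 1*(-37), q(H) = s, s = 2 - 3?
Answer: -816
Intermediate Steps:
s = -1
q(H) = -1
p = -22 (p = -59 + 37 = -22)
d(G, K) = -2*G (d(G, K) = -G*2 = -2*G)
d(-12, -3)*(p + I(0)) = (-2*(-12))*(-22 - 12) = 24*(-34) = -816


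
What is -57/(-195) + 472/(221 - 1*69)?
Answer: 4196/1235 ≈ 3.3976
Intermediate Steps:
-57/(-195) + 472/(221 - 1*69) = -57*(-1/195) + 472/(221 - 69) = 19/65 + 472/152 = 19/65 + 472*(1/152) = 19/65 + 59/19 = 4196/1235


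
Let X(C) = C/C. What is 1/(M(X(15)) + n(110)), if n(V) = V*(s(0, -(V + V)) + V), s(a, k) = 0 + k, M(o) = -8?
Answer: -1/12108 ≈ -8.2590e-5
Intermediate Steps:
X(C) = 1
s(a, k) = k
n(V) = -V**2 (n(V) = V*(-(V + V) + V) = V*(-2*V + V) = V*(-V) = -V**2)
1/(M(X(15)) + n(110)) = 1/(-8 - 1*110**2) = 1/(-8 - 1*12100) = 1/(-8 - 12100) = 1/(-12108) = -1/12108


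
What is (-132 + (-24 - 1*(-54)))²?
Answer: 10404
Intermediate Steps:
(-132 + (-24 - 1*(-54)))² = (-132 + (-24 + 54))² = (-132 + 30)² = (-102)² = 10404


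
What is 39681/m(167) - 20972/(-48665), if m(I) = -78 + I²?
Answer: 2514328157/1353422315 ≈ 1.8578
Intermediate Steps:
39681/m(167) - 20972/(-48665) = 39681/(-78 + 167²) - 20972/(-48665) = 39681/(-78 + 27889) - 20972*(-1/48665) = 39681/27811 + 20972/48665 = 2514328157/1353422315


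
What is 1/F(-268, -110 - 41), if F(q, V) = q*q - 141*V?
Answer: 1/93115 ≈ 1.0739e-5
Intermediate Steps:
F(q, V) = q² - 141*V
1/F(-268, -110 - 41) = 1/((-268)² - 141*(-110 - 41)) = 1/(71824 - 141*(-151)) = 1/(71824 + 21291) = 1/93115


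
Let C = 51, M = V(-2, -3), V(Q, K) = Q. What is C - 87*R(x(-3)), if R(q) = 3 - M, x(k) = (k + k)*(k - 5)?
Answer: -384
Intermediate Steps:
M = -2
x(k) = 2*k*(-5 + k) (x(k) = (2*k)*(-5 + k) = 2*k*(-5 + k))
R(q) = 5 (R(q) = 3 - 1*(-2) = 3 + 2 = 5)
C - 87*R(x(-3)) = 51 - 87*5 = 51 - 435 = -384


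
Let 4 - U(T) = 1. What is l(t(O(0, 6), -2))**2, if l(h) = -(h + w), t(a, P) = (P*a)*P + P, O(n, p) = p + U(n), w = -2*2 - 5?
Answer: 625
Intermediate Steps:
w = -9 (w = -4 - 5 = -9)
U(T) = 3 (U(T) = 4 - 1*1 = 4 - 1 = 3)
O(n, p) = 3 + p (O(n, p) = p + 3 = 3 + p)
t(a, P) = P + a*P**2 (t(a, P) = a*P**2 + P = P + a*P**2)
l(h) = 9 - h (l(h) = -(h - 9) = -(-9 + h) = 9 - h)
l(t(O(0, 6), -2))**2 = (9 - (-2)*(1 - 2*(3 + 6)))**2 = (9 - (-2)*(1 - 2*9))**2 = (9 - (-2)*(1 - 18))**2 = (9 - (-2)*(-17))**2 = (9 - 1*34)**2 = (9 - 34)**2 = (-25)**2 = 625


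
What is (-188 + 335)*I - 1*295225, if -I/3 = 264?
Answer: -411649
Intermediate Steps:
I = -792 (I = -3*264 = -792)
(-188 + 335)*I - 1*295225 = (-188 + 335)*(-792) - 1*295225 = 147*(-792) - 295225 = -116424 - 295225 = -411649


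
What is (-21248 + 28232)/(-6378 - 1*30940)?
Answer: -3492/18659 ≈ -0.18715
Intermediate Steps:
(-21248 + 28232)/(-6378 - 1*30940) = 6984/(-6378 - 30940) = 6984/(-37318) = 6984*(-1/37318) = -3492/18659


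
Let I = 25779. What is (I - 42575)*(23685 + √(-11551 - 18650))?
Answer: -397813260 - 16796*I*√30201 ≈ -3.9781e+8 - 2.9189e+6*I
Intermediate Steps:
(I - 42575)*(23685 + √(-11551 - 18650)) = (25779 - 42575)*(23685 + √(-11551 - 18650)) = -16796*(23685 + √(-30201)) = -16796*(23685 + I*√30201) = -397813260 - 16796*I*√30201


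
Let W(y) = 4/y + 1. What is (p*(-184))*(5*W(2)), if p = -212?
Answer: 585120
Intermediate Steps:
W(y) = 1 + 4/y
(p*(-184))*(5*W(2)) = (-212*(-184))*(5*((4 + 2)/2)) = 39008*(5*((½)*6)) = 39008*(5*3) = 39008*15 = 585120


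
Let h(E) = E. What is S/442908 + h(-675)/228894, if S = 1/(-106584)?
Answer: -5310776993749/1800896267370528 ≈ -0.0029490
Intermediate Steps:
S = -1/106584 ≈ -9.3823e-6
S/442908 + h(-675)/228894 = -1/106584/442908 - 675/228894 = -1/106584*1/442908 - 675*1/228894 = -1/47206906272 - 225/76298 = -5310776993749/1800896267370528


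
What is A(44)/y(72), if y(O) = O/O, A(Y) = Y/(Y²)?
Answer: 1/44 ≈ 0.022727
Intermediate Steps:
A(Y) = 1/Y (A(Y) = Y/Y² = 1/Y)
y(O) = 1
A(44)/y(72) = 1/(44*1) = (1/44)*1 = 1/44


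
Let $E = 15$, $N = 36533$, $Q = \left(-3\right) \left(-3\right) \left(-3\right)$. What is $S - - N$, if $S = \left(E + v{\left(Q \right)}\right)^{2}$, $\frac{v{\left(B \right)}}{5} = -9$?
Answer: $37433$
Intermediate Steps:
$Q = -27$ ($Q = 9 \left(-3\right) = -27$)
$v{\left(B \right)} = -45$ ($v{\left(B \right)} = 5 \left(-9\right) = -45$)
$S = 900$ ($S = \left(15 - 45\right)^{2} = \left(-30\right)^{2} = 900$)
$S - - N = 900 - \left(-1\right) 36533 = 900 - -36533 = 900 + 36533 = 37433$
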